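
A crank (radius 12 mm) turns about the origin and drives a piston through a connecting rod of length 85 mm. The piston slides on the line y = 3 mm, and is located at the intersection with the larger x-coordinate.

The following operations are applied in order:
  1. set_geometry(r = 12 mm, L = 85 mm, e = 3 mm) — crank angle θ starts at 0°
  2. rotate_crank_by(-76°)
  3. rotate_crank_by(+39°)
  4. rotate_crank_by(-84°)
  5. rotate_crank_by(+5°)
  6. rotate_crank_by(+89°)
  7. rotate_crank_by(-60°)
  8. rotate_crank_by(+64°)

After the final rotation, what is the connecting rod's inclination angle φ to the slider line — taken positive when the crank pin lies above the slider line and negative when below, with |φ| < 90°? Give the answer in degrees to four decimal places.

set_geometry: r = 12 mm, L = 85 mm, e = 3 mm; θ ← 0°
rotate_crank_by(-76°): θ ← 0° -76° = -76°
rotate_crank_by(+39°): θ ← -76° +39° = -37°
rotate_crank_by(-84°): θ ← -37° -84° = -121°
rotate_crank_by(+5°): θ ← -121° +5° = -116°
rotate_crank_by(+89°): θ ← -116° +89° = -27°
rotate_crank_by(-60°): θ ← -27° -60° = -87°
rotate_crank_by(+64°): θ ← -87° +64° = -23°
crank pin P = (r cos θ, r sin θ) = (11.046058, -4.688774)
h = r sin θ − e = -4.688774 − 3 = -7.688774
sin φ = h / L = -7.688774 / 85 = -0.09045616
φ = arcsin(-0.09045616) = -5.189850°

-5.1899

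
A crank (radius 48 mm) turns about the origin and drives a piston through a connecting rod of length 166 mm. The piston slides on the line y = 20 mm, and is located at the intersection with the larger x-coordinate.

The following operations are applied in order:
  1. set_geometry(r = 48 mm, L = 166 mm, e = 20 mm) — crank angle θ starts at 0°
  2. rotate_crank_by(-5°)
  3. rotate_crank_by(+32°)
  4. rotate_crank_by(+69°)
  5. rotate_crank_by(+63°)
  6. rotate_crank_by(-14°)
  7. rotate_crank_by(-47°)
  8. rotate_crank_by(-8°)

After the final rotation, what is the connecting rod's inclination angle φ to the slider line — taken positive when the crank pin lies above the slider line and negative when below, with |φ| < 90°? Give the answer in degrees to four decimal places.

9.7108

set_geometry: r = 48 mm, L = 166 mm, e = 20 mm; θ ← 0°
rotate_crank_by(-5°): θ ← 0° -5° = -5°
rotate_crank_by(+32°): θ ← -5° +32° = 27°
rotate_crank_by(+69°): θ ← 27° +69° = 96°
rotate_crank_by(+63°): θ ← 96° +63° = 159°
rotate_crank_by(-14°): θ ← 159° -14° = 145°
rotate_crank_by(-47°): θ ← 145° -47° = 98°
rotate_crank_by(-8°): θ ← 98° -8° = 90°
crank pin P = (r cos θ, r sin θ) = (0.000000, 48.000000)
h = r sin θ − e = 48.000000 − 20 = 28.000000
sin φ = h / L = 28.000000 / 166 = 0.16867470
φ = arcsin(0.16867470) = 9.710772°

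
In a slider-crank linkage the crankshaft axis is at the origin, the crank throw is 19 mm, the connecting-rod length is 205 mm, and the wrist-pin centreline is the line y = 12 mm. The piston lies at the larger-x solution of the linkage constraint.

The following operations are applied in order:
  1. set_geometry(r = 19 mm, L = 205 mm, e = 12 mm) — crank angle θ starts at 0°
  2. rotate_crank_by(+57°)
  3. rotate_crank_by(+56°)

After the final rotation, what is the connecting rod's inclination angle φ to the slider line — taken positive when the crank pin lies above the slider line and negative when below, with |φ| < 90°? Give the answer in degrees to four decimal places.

1.5345

set_geometry: r = 19 mm, L = 205 mm, e = 12 mm; θ ← 0°
rotate_crank_by(+57°): θ ← 0° +57° = 57°
rotate_crank_by(+56°): θ ← 57° +56° = 113°
crank pin P = (r cos θ, r sin θ) = (-7.423891, 17.489592)
h = r sin θ − e = 17.489592 − 12 = 5.489592
sin φ = h / L = 5.489592 / 205 = 0.02677850
φ = arcsin(0.02677850) = 1.534478°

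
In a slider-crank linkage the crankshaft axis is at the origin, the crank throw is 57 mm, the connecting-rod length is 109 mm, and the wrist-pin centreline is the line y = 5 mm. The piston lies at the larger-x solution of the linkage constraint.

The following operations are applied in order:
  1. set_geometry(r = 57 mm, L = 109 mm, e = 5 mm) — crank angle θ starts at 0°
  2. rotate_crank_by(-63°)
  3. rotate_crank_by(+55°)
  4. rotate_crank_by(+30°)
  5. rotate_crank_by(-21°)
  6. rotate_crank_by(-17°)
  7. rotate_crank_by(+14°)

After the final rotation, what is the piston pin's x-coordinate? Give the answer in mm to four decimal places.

165.7410

set_geometry: r = 57 mm, L = 109 mm, e = 5 mm; θ ← 0°
rotate_crank_by(-63°): θ ← 0° -63° = -63°
rotate_crank_by(+55°): θ ← -63° +55° = -8°
rotate_crank_by(+30°): θ ← -8° +30° = 22°
rotate_crank_by(-21°): θ ← 22° -21° = 1°
rotate_crank_by(-17°): θ ← 1° -17° = -16°
rotate_crank_by(+14°): θ ← -16° +14° = -2°
crank pin P = (r cos θ, r sin θ) = (56.965277, -1.989271)
h = r sin θ − e = -1.989271 − 5 = -6.989271
x = r cos θ + √(L² − h²) = 56.965277 + √(11881.0 − 48.8499) = 56.965277 + 108.775687 = 165.740964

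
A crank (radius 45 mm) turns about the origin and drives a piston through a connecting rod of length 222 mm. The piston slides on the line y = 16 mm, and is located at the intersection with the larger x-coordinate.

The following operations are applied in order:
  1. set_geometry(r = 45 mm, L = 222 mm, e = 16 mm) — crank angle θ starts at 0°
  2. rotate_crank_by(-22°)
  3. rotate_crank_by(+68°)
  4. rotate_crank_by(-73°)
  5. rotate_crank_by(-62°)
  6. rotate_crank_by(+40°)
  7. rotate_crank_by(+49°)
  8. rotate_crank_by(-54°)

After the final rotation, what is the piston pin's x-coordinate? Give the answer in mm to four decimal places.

242.1762

set_geometry: r = 45 mm, L = 222 mm, e = 16 mm; θ ← 0°
rotate_crank_by(-22°): θ ← 0° -22° = -22°
rotate_crank_by(+68°): θ ← -22° +68° = 46°
rotate_crank_by(-73°): θ ← 46° -73° = -27°
rotate_crank_by(-62°): θ ← -27° -62° = -89°
rotate_crank_by(+40°): θ ← -89° +40° = -49°
rotate_crank_by(+49°): θ ← -49° +49° = 0°
rotate_crank_by(-54°): θ ← 0° -54° = -54°
crank pin P = (r cos θ, r sin θ) = (26.450336, -36.405765)
h = r sin θ − e = -36.405765 − 16 = -52.405765
x = r cos θ + √(L² − h²) = 26.450336 + √(49284.0 − 2746.3642) = 26.450336 + 215.725835 = 242.176171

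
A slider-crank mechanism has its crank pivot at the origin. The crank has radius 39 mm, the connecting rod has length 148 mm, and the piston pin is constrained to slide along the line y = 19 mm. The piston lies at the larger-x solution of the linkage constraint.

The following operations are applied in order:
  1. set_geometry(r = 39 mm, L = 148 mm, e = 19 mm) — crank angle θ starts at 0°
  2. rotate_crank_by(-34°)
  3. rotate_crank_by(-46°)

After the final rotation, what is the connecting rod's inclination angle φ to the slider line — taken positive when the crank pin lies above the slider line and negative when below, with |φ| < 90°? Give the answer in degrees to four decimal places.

set_geometry: r = 39 mm, L = 148 mm, e = 19 mm; θ ← 0°
rotate_crank_by(-34°): θ ← 0° -34° = -34°
rotate_crank_by(-46°): θ ← -34° -46° = -80°
crank pin P = (r cos θ, r sin θ) = (6.772279, -38.407502)
h = r sin θ − e = -38.407502 − 19 = -57.407502
sin φ = h / L = -57.407502 / 148 = -0.38788853
φ = arcsin(-0.38788853) = -22.823181°

-22.8232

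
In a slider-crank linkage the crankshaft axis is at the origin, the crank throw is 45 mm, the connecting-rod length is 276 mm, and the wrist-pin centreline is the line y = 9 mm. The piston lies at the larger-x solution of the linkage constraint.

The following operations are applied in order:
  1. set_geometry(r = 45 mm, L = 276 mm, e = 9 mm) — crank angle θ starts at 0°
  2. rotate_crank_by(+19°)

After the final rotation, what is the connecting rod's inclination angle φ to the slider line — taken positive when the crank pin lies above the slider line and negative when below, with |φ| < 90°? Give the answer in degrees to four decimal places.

1.1731

set_geometry: r = 45 mm, L = 276 mm, e = 9 mm; θ ← 0°
rotate_crank_by(+19°): θ ← 0° +19° = 19°
crank pin P = (r cos θ, r sin θ) = (42.548336, 14.650567)
h = r sin θ − e = 14.650567 − 9 = 5.650567
sin φ = h / L = 5.650567 / 276 = 0.02047307
φ = arcsin(0.02047307) = 1.173102°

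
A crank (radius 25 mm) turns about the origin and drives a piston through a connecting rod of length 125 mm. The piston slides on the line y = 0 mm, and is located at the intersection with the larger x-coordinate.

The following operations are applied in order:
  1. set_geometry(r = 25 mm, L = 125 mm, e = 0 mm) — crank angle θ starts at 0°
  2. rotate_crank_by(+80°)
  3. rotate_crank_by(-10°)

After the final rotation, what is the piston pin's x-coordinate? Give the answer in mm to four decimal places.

131.3231

set_geometry: r = 25 mm, L = 125 mm, e = 0 mm; θ ← 0°
rotate_crank_by(+80°): θ ← 0° +80° = 80°
rotate_crank_by(-10°): θ ← 80° -10° = 70°
crank pin P = (r cos θ, r sin θ) = (8.550504, 23.492316)
h = r sin θ − e = 23.492316 − 0 = 23.492316
x = r cos θ + √(L² − h²) = 8.550504 + √(15625.0 − 551.8889) = 8.550504 + 122.772599 = 131.323103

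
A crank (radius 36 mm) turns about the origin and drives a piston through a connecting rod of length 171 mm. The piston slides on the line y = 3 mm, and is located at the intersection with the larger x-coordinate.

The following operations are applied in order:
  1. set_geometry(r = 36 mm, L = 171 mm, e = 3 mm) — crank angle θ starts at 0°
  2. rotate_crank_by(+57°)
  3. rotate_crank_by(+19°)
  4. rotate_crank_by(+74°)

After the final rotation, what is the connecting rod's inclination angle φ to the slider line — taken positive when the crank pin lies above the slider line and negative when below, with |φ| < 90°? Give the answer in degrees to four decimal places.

5.0324

set_geometry: r = 36 mm, L = 171 mm, e = 3 mm; θ ← 0°
rotate_crank_by(+57°): θ ← 0° +57° = 57°
rotate_crank_by(+19°): θ ← 57° +19° = 76°
rotate_crank_by(+74°): θ ← 76° +74° = 150°
crank pin P = (r cos θ, r sin θ) = (-31.176915, 18.000000)
h = r sin θ − e = 18.000000 − 3 = 15.000000
sin φ = h / L = 15.000000 / 171 = 0.08771930
φ = arcsin(0.08771930) = 5.032413°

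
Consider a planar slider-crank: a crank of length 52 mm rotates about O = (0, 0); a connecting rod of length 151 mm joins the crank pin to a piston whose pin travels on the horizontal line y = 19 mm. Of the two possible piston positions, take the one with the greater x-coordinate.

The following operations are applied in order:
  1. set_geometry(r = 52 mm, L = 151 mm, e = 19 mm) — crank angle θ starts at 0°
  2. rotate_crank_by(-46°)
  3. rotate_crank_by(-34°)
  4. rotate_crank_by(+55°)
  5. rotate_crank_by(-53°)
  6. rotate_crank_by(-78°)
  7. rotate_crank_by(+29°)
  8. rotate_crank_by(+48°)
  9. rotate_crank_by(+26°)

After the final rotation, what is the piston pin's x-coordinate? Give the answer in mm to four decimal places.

set_geometry: r = 52 mm, L = 151 mm, e = 19 mm; θ ← 0°
rotate_crank_by(-46°): θ ← 0° -46° = -46°
rotate_crank_by(-34°): θ ← -46° -34° = -80°
rotate_crank_by(+55°): θ ← -80° +55° = -25°
rotate_crank_by(-53°): θ ← -25° -53° = -78°
rotate_crank_by(-78°): θ ← -78° -78° = -156°
rotate_crank_by(+29°): θ ← -156° +29° = -127°
rotate_crank_by(+48°): θ ← -127° +48° = -79°
rotate_crank_by(+26°): θ ← -79° +26° = -53°
crank pin P = (r cos θ, r sin θ) = (31.294381, -41.529047)
h = r sin θ − e = -41.529047 − 19 = -60.529047
x = r cos θ + √(L² − h²) = 31.294381 + √(22801.0 − 3663.7655) = 31.294381 + 138.337394 = 169.631775

169.6318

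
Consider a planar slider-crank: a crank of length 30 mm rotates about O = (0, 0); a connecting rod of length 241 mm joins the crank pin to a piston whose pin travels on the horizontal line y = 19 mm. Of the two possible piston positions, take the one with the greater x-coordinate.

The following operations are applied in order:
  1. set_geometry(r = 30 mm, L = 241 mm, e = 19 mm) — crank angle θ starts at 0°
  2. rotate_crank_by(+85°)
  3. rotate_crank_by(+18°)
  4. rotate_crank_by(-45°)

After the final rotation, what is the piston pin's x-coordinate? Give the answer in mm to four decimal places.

set_geometry: r = 30 mm, L = 241 mm, e = 19 mm; θ ← 0°
rotate_crank_by(+85°): θ ← 0° +85° = 85°
rotate_crank_by(+18°): θ ← 85° +18° = 103°
rotate_crank_by(-45°): θ ← 103° -45° = 58°
crank pin P = (r cos θ, r sin θ) = (15.897578, 25.441443)
h = r sin θ − e = 25.441443 − 19 = 6.441443
x = r cos θ + √(L² − h²) = 15.897578 + √(58081.0 − 41.4922) = 15.897578 + 240.913901 = 256.811479

256.8115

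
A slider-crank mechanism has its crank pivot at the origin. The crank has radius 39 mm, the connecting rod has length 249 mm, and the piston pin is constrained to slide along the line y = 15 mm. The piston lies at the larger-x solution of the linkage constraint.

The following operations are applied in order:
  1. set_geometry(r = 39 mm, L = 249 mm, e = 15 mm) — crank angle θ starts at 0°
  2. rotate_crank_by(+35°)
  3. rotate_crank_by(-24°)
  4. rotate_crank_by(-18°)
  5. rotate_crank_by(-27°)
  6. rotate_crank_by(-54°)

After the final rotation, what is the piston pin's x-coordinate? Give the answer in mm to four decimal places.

set_geometry: r = 39 mm, L = 249 mm, e = 15 mm; θ ← 0°
rotate_crank_by(+35°): θ ← 0° +35° = 35°
rotate_crank_by(-24°): θ ← 35° -24° = 11°
rotate_crank_by(-18°): θ ← 11° -18° = -7°
rotate_crank_by(-27°): θ ← -7° -27° = -34°
rotate_crank_by(-54°): θ ← -34° -54° = -88°
crank pin P = (r cos θ, r sin θ) = (1.361080, -38.976242)
h = r sin θ − e = -38.976242 − 15 = -53.976242
x = r cos θ + √(L² − h²) = 1.361080 + √(62001.0 − 2913.4347) = 1.361080 + 243.079339 = 244.440420

244.4404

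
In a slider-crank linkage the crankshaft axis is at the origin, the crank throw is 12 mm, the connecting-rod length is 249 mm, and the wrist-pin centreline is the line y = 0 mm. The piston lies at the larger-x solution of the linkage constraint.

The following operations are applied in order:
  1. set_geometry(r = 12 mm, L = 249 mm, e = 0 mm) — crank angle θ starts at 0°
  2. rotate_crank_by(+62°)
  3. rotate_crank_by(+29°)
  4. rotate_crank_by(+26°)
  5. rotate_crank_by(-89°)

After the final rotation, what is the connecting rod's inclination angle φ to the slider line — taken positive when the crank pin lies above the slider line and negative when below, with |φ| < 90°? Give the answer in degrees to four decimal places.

set_geometry: r = 12 mm, L = 249 mm, e = 0 mm; θ ← 0°
rotate_crank_by(+62°): θ ← 0° +62° = 62°
rotate_crank_by(+29°): θ ← 62° +29° = 91°
rotate_crank_by(+26°): θ ← 91° +26° = 117°
rotate_crank_by(-89°): θ ← 117° -89° = 28°
crank pin P = (r cos θ, r sin θ) = (10.595371, 5.633659)
h = r sin θ − e = 5.633659 − 0 = 5.633659
sin φ = h / L = 5.633659 / 249 = 0.02262514
φ = arcsin(0.02262514) = 1.296435°

1.2964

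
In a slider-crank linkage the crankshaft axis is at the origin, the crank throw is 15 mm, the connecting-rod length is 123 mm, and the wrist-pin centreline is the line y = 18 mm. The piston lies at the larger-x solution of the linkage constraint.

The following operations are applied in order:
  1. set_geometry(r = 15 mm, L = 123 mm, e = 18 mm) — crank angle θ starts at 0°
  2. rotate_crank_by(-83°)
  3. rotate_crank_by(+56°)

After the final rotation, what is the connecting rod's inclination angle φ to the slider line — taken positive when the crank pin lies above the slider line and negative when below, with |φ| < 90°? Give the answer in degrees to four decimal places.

-11.6367

set_geometry: r = 15 mm, L = 123 mm, e = 18 mm; θ ← 0°
rotate_crank_by(-83°): θ ← 0° -83° = -83°
rotate_crank_by(+56°): θ ← -83° +56° = -27°
crank pin P = (r cos θ, r sin θ) = (13.365098, -6.809857)
h = r sin θ − e = -6.809857 − 18 = -24.809857
sin φ = h / L = -24.809857 / 123 = -0.20170616
φ = arcsin(-0.20170616) = -11.636748°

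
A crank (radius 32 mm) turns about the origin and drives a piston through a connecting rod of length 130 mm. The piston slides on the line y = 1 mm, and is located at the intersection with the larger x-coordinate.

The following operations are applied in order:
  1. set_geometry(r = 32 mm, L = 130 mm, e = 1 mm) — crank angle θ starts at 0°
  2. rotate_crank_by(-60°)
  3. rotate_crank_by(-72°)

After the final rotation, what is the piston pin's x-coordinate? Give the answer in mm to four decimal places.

set_geometry: r = 32 mm, L = 130 mm, e = 1 mm; θ ← 0°
rotate_crank_by(-60°): θ ← 0° -60° = -60°
rotate_crank_by(-72°): θ ← -60° -72° = -132°
crank pin P = (r cos θ, r sin θ) = (-21.412179, -23.780634)
h = r sin θ − e = -23.780634 − 1 = -24.780634
x = r cos θ + √(L² − h²) = -21.412179 + √(16900.0 − 614.0798) = -21.412179 + 127.616301 = 106.204121

106.2041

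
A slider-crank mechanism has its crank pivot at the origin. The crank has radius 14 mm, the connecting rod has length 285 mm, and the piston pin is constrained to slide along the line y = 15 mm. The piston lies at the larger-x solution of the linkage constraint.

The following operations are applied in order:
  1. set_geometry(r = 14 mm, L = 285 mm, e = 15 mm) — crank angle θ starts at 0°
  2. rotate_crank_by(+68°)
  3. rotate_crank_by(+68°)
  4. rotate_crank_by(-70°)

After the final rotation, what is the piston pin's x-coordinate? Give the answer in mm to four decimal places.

set_geometry: r = 14 mm, L = 285 mm, e = 15 mm; θ ← 0°
rotate_crank_by(+68°): θ ← 0° +68° = 68°
rotate_crank_by(+68°): θ ← 68° +68° = 136°
rotate_crank_by(-70°): θ ← 136° -70° = 66°
crank pin P = (r cos θ, r sin θ) = (5.694313, 12.789636)
h = r sin θ − e = 12.789636 − 15 = -2.210364
x = r cos θ + √(L² − h²) = 5.694313 + √(81225.0 − 4.8857) = 5.694313 + 284.991428 = 290.685741

290.6857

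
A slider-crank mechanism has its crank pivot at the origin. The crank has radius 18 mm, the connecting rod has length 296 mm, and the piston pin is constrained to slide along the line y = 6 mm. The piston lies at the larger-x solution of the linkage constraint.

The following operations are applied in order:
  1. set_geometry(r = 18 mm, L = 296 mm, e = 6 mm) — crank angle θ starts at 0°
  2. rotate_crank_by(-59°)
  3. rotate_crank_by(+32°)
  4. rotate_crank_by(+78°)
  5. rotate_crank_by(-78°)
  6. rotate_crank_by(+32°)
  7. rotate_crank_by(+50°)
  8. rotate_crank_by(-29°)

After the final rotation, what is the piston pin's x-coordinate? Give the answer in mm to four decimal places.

312.1723

set_geometry: r = 18 mm, L = 296 mm, e = 6 mm; θ ← 0°
rotate_crank_by(-59°): θ ← 0° -59° = -59°
rotate_crank_by(+32°): θ ← -59° +32° = -27°
rotate_crank_by(+78°): θ ← -27° +78° = 51°
rotate_crank_by(-78°): θ ← 51° -78° = -27°
rotate_crank_by(+32°): θ ← -27° +32° = 5°
rotate_crank_by(+50°): θ ← 5° +50° = 55°
rotate_crank_by(-29°): θ ← 55° -29° = 26°
crank pin P = (r cos θ, r sin θ) = (16.178293, 7.890681)
h = r sin θ − e = 7.890681 − 6 = 1.890681
x = r cos θ + √(L² − h²) = 16.178293 + √(87616.0 − 3.5747) = 16.178293 + 295.993962 = 312.172254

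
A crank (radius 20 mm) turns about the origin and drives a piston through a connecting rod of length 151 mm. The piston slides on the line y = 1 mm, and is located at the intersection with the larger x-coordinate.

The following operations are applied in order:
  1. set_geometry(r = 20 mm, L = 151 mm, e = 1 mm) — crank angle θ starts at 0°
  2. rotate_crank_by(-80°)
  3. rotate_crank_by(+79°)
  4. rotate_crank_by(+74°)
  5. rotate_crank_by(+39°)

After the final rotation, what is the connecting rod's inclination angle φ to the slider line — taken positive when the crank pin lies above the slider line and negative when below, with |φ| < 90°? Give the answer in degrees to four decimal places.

6.6719

set_geometry: r = 20 mm, L = 151 mm, e = 1 mm; θ ← 0°
rotate_crank_by(-80°): θ ← 0° -80° = -80°
rotate_crank_by(+79°): θ ← -80° +79° = -1°
rotate_crank_by(+74°): θ ← -1° +74° = 73°
rotate_crank_by(+39°): θ ← 73° +39° = 112°
crank pin P = (r cos θ, r sin θ) = (-7.492132, 18.543677)
h = r sin θ − e = 18.543677 − 1 = 17.543677
sin φ = h / L = 17.543677 / 151 = 0.11618329
φ = arcsin(0.11618329) = 6.671880°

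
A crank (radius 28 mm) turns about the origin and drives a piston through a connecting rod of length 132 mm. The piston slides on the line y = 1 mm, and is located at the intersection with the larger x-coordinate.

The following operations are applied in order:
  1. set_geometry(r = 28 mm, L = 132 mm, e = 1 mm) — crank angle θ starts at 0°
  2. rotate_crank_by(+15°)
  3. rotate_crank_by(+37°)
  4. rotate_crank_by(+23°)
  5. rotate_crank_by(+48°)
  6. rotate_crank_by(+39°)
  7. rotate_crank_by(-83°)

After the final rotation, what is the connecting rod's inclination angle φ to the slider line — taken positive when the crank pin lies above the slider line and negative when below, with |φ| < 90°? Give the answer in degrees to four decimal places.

11.5749

set_geometry: r = 28 mm, L = 132 mm, e = 1 mm; θ ← 0°
rotate_crank_by(+15°): θ ← 0° +15° = 15°
rotate_crank_by(+37°): θ ← 15° +37° = 52°
rotate_crank_by(+23°): θ ← 52° +23° = 75°
rotate_crank_by(+48°): θ ← 75° +48° = 123°
rotate_crank_by(+39°): θ ← 123° +39° = 162°
rotate_crank_by(-83°): θ ← 162° -83° = 79°
crank pin P = (r cos θ, r sin θ) = (5.342652, 27.485561)
h = r sin θ − e = 27.485561 − 1 = 26.485561
sin φ = h / L = 26.485561 / 132 = 0.20064819
φ = arcsin(0.20064819) = 11.574866°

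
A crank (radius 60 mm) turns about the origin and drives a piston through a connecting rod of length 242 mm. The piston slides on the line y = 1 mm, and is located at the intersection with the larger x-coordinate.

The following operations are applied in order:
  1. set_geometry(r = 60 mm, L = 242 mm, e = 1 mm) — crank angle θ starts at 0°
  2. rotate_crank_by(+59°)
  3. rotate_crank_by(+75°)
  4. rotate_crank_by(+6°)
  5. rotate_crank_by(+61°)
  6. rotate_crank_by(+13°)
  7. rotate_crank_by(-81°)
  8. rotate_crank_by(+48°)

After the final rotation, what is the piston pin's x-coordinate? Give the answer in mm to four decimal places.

set_geometry: r = 60 mm, L = 242 mm, e = 1 mm; θ ← 0°
rotate_crank_by(+59°): θ ← 0° +59° = 59°
rotate_crank_by(+75°): θ ← 59° +75° = 134°
rotate_crank_by(+6°): θ ← 134° +6° = 140°
rotate_crank_by(+61°): θ ← 140° +61° = 201°
rotate_crank_by(+13°): θ ← 201° +13° = 214°
rotate_crank_by(-81°): θ ← 214° -81° = 133°
rotate_crank_by(+48°): θ ← 133° +48° = 181°
crank pin P = (r cos θ, r sin θ) = (-59.990862, -1.047144)
h = r sin θ − e = -1.047144 − 1 = -2.047144
x = r cos θ + √(L² − h²) = -59.990862 + √(58564.0 − 4.1908) = -59.990862 + 241.991341 = 182.000479

182.0005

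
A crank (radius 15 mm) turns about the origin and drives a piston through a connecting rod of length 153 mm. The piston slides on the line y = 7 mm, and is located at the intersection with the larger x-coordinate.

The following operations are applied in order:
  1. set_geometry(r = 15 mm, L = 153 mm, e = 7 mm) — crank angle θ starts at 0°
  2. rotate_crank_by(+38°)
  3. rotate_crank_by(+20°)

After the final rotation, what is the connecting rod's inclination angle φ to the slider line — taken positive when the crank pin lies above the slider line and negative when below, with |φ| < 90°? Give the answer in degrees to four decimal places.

set_geometry: r = 15 mm, L = 153 mm, e = 7 mm; θ ← 0°
rotate_crank_by(+38°): θ ← 0° +38° = 38°
rotate_crank_by(+20°): θ ← 38° +20° = 58°
crank pin P = (r cos θ, r sin θ) = (7.948789, 12.720721)
h = r sin θ − e = 12.720721 − 7 = 5.720721
sin φ = h / L = 5.720721 / 153 = 0.03739034
φ = arcsin(0.03739034) = 2.142808°

2.1428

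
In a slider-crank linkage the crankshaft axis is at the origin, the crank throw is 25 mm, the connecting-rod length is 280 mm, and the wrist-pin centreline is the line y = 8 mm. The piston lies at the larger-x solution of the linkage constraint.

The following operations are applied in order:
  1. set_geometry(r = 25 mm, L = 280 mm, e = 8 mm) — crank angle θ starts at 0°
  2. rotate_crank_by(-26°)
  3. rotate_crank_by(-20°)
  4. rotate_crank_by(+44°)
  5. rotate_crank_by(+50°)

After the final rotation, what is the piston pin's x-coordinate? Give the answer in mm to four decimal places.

set_geometry: r = 25 mm, L = 280 mm, e = 8 mm; θ ← 0°
rotate_crank_by(-26°): θ ← 0° -26° = -26°
rotate_crank_by(-20°): θ ← -26° -20° = -46°
rotate_crank_by(+44°): θ ← -46° +44° = -2°
rotate_crank_by(+50°): θ ← -2° +50° = 48°
crank pin P = (r cos θ, r sin θ) = (16.728265, 18.578621)
h = r sin θ − e = 18.578621 − 8 = 10.578621
x = r cos θ + √(L² − h²) = 16.728265 + √(78400.0 − 111.9072) = 16.728265 + 279.800094 = 296.528359

296.5284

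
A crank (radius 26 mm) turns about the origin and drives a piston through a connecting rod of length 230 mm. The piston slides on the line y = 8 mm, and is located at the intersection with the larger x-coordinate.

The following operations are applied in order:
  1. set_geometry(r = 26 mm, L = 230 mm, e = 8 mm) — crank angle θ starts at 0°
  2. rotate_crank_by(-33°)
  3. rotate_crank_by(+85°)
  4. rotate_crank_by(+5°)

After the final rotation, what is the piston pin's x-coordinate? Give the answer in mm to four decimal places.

set_geometry: r = 26 mm, L = 230 mm, e = 8 mm; θ ← 0°
rotate_crank_by(-33°): θ ← 0° -33° = -33°
rotate_crank_by(+85°): θ ← -33° +85° = 52°
rotate_crank_by(+5°): θ ← 52° +5° = 57°
crank pin P = (r cos θ, r sin θ) = (14.160615, 21.805435)
h = r sin θ − e = 21.805435 − 8 = 13.805435
x = r cos θ + √(L² − h²) = 14.160615 + √(52900.0 − 190.5900) = 14.160615 + 229.585300 = 243.745915

243.7459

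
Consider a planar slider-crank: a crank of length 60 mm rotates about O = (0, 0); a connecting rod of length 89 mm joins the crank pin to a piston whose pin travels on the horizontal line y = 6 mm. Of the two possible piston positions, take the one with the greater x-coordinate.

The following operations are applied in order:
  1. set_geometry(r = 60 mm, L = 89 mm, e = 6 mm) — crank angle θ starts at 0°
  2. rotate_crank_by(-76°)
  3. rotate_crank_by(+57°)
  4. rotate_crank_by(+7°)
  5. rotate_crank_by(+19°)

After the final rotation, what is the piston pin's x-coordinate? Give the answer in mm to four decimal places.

set_geometry: r = 60 mm, L = 89 mm, e = 6 mm; θ ← 0°
rotate_crank_by(-76°): θ ← 0° -76° = -76°
rotate_crank_by(+57°): θ ← -76° +57° = -19°
rotate_crank_by(+7°): θ ← -19° +7° = -12°
rotate_crank_by(+19°): θ ← -12° +19° = 7°
crank pin P = (r cos θ, r sin θ) = (59.552769, 7.312161)
h = r sin θ − e = 7.312161 − 6 = 1.312161
x = r cos θ + √(L² − h²) = 59.552769 + √(7921.0 − 1.7218) = 59.552769 + 88.990327 = 148.543096

148.5431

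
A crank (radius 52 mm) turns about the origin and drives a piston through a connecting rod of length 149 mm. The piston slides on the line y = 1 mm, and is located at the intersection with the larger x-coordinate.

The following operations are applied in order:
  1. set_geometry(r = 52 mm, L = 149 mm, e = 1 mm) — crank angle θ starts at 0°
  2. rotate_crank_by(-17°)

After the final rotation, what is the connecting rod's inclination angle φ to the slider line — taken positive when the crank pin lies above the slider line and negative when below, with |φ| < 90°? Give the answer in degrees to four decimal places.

set_geometry: r = 52 mm, L = 149 mm, e = 1 mm; θ ← 0°
rotate_crank_by(-17°): θ ← 0° -17° = -17°
crank pin P = (r cos θ, r sin θ) = (49.727847, -15.203329)
h = r sin θ − e = -15.203329 − 1 = -16.203329
sin φ = h / L = -16.203329 / 149 = -0.10874717
φ = arcsin(-0.10874717) = -6.243101°

-6.2431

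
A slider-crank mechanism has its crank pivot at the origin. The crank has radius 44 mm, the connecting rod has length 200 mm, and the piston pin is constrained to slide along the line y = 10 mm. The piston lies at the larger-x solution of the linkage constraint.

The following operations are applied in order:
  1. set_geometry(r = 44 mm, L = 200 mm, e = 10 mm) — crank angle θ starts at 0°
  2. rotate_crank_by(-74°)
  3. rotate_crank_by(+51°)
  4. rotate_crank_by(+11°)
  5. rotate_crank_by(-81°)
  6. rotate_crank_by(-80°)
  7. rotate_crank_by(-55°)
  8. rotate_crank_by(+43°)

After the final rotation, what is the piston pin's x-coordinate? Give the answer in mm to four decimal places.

156.0724

set_geometry: r = 44 mm, L = 200 mm, e = 10 mm; θ ← 0°
rotate_crank_by(-74°): θ ← 0° -74° = -74°
rotate_crank_by(+51°): θ ← -74° +51° = -23°
rotate_crank_by(+11°): θ ← -23° +11° = -12°
rotate_crank_by(-81°): θ ← -12° -81° = -93°
rotate_crank_by(-80°): θ ← -93° -80° = -173°
rotate_crank_by(-55°): θ ← -173° -55° = -228°
rotate_crank_by(+43°): θ ← -228° +43° = -185°
crank pin P = (r cos θ, r sin θ) = (-43.832567, 3.834853)
h = r sin θ − e = 3.834853 − 10 = -6.165147
x = r cos θ + √(L² − h²) = -43.832567 + √(40000.0 − 38.0090) = -43.832567 + 199.904955 = 156.072388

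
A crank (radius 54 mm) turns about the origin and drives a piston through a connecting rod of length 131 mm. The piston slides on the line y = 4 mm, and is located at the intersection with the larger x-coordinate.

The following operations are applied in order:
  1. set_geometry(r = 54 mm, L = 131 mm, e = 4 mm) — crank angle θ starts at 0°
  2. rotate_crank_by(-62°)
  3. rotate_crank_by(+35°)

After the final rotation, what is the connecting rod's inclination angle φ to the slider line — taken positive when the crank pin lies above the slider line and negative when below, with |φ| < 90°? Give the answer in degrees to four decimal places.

set_geometry: r = 54 mm, L = 131 mm, e = 4 mm; θ ← 0°
rotate_crank_by(-62°): θ ← 0° -62° = -62°
rotate_crank_by(+35°): θ ← -62° +35° = -27°
crank pin P = (r cos θ, r sin θ) = (48.114352, -24.515487)
h = r sin θ − e = -24.515487 − 4 = -28.515487
sin φ = h / L = -28.515487 / 131 = -0.21767547
φ = arcsin(-0.21767547) = -12.572539°

-12.5725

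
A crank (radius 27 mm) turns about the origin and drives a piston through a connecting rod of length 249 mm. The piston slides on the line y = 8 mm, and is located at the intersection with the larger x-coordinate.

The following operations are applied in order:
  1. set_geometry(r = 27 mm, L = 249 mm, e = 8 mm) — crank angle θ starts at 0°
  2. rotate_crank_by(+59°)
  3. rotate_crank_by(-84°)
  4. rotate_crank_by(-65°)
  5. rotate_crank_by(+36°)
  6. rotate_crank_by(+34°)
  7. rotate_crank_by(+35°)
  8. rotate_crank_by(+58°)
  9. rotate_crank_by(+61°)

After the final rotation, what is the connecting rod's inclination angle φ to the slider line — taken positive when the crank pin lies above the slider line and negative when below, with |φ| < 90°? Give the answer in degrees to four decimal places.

set_geometry: r = 27 mm, L = 249 mm, e = 8 mm; θ ← 0°
rotate_crank_by(+59°): θ ← 0° +59° = 59°
rotate_crank_by(-84°): θ ← 59° -84° = -25°
rotate_crank_by(-65°): θ ← -25° -65° = -90°
rotate_crank_by(+36°): θ ← -90° +36° = -54°
rotate_crank_by(+34°): θ ← -54° +34° = -20°
rotate_crank_by(+35°): θ ← -20° +35° = 15°
rotate_crank_by(+58°): θ ← 15° +58° = 73°
rotate_crank_by(+61°): θ ← 73° +61° = 134°
crank pin P = (r cos θ, r sin θ) = (-18.755776, 19.422175)
h = r sin θ − e = 19.422175 − 8 = 11.422175
sin φ = h / L = 11.422175 / 249 = 0.04587219
φ = arcsin(0.04587219) = 2.629205°

2.6292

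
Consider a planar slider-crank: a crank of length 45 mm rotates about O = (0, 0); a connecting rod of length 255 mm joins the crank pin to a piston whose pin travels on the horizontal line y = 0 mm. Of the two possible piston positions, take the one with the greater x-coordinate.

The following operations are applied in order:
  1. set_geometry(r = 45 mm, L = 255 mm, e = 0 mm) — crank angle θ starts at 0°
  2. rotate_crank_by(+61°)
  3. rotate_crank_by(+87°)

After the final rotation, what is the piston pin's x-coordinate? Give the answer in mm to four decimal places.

215.7204

set_geometry: r = 45 mm, L = 255 mm, e = 0 mm; θ ← 0°
rotate_crank_by(+61°): θ ← 0° +61° = 61°
rotate_crank_by(+87°): θ ← 61° +87° = 148°
crank pin P = (r cos θ, r sin θ) = (-38.162164, 23.846367)
h = r sin θ − e = 23.846367 − 0 = 23.846367
x = r cos θ + √(L² − h²) = -38.162164 + √(65025.0 − 568.6492) = -38.162164 + 253.882553 = 215.720389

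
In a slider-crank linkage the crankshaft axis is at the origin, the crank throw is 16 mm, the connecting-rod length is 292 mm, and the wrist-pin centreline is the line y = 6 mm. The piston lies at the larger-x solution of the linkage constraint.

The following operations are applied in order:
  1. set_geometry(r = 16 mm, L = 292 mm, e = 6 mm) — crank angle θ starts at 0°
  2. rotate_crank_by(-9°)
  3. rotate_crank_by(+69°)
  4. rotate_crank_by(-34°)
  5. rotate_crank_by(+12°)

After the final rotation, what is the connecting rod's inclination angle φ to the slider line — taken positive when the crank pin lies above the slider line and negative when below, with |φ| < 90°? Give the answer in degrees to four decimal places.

0.7556

set_geometry: r = 16 mm, L = 292 mm, e = 6 mm; θ ← 0°
rotate_crank_by(-9°): θ ← 0° -9° = -9°
rotate_crank_by(+69°): θ ← -9° +69° = 60°
rotate_crank_by(-34°): θ ← 60° -34° = 26°
rotate_crank_by(+12°): θ ← 26° +12° = 38°
crank pin P = (r cos θ, r sin θ) = (12.608172, 9.850584)
h = r sin θ − e = 9.850584 − 6 = 3.850584
sin φ = h / L = 3.850584 / 292 = 0.01318693
φ = arcsin(0.01318693) = 0.755577°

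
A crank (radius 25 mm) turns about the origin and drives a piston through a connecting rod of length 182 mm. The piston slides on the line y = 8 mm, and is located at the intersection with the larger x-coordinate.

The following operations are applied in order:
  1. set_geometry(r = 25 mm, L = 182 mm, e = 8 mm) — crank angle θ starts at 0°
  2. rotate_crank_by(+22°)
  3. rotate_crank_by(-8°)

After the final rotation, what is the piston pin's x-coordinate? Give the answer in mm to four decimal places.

206.2469

set_geometry: r = 25 mm, L = 182 mm, e = 8 mm; θ ← 0°
rotate_crank_by(+22°): θ ← 0° +22° = 22°
rotate_crank_by(-8°): θ ← 22° -8° = 14°
crank pin P = (r cos θ, r sin θ) = (24.257393, 6.048047)
h = r sin θ − e = 6.048047 − 8 = -1.951953
x = r cos θ + √(L² − h²) = 24.257393 + √(33124.0 − 3.8101) = 24.257393 + 181.989532 = 206.246925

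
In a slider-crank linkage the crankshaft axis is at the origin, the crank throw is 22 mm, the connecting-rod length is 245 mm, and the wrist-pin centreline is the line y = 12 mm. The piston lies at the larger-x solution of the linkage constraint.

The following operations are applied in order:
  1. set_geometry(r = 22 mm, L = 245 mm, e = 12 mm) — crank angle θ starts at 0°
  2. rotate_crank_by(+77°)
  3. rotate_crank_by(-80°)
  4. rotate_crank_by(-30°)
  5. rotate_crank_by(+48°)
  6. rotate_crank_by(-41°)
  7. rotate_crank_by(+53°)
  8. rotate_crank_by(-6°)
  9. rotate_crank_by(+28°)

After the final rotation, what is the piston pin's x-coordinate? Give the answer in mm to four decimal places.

259.3900

set_geometry: r = 22 mm, L = 245 mm, e = 12 mm; θ ← 0°
rotate_crank_by(+77°): θ ← 0° +77° = 77°
rotate_crank_by(-80°): θ ← 77° -80° = -3°
rotate_crank_by(-30°): θ ← -3° -30° = -33°
rotate_crank_by(+48°): θ ← -33° +48° = 15°
rotate_crank_by(-41°): θ ← 15° -41° = -26°
rotate_crank_by(+53°): θ ← -26° +53° = 27°
rotate_crank_by(-6°): θ ← 27° -6° = 21°
rotate_crank_by(+28°): θ ← 21° +28° = 49°
crank pin P = (r cos θ, r sin θ) = (14.433299, 16.603611)
h = r sin θ − e = 16.603611 − 12 = 4.603611
x = r cos θ + √(L² − h²) = 14.433299 + √(60025.0 − 21.1932) = 14.433299 + 244.956745 = 259.390043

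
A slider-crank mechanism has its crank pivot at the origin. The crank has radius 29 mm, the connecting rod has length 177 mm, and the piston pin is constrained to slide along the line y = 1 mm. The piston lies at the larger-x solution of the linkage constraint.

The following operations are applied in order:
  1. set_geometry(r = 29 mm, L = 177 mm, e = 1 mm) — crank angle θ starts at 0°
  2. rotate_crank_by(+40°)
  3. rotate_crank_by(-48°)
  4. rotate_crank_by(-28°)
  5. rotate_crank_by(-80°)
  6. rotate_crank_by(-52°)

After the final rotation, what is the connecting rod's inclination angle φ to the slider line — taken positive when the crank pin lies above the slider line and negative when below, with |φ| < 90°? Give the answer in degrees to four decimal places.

-2.2761

set_geometry: r = 29 mm, L = 177 mm, e = 1 mm; θ ← 0°
rotate_crank_by(+40°): θ ← 0° +40° = 40°
rotate_crank_by(-48°): θ ← 40° -48° = -8°
rotate_crank_by(-28°): θ ← -8° -28° = -36°
rotate_crank_by(-80°): θ ← -36° -80° = -116°
rotate_crank_by(-52°): θ ← -116° -52° = -168°
crank pin P = (r cos θ, r sin θ) = (-28.366280, -6.029439)
h = r sin θ − e = -6.029439 − 1 = -7.029439
sin φ = h / L = -7.029439 / 177 = -0.03971434
φ = arcsin(-0.03971434) = -2.276063°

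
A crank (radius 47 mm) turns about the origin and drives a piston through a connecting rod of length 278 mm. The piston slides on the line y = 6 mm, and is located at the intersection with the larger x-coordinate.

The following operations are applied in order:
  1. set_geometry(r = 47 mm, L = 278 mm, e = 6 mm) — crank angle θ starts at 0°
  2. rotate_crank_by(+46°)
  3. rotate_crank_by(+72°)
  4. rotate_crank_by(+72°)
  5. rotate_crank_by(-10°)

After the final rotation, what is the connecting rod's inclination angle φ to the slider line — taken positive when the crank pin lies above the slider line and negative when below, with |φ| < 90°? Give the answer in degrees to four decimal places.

set_geometry: r = 47 mm, L = 278 mm, e = 6 mm; θ ← 0°
rotate_crank_by(+46°): θ ← 0° +46° = 46°
rotate_crank_by(+72°): θ ← 46° +72° = 118°
rotate_crank_by(+72°): θ ← 118° +72° = 190°
rotate_crank_by(-10°): θ ← 190° -10° = 180°
crank pin P = (r cos θ, r sin θ) = (-47.000000, 0.000000)
h = r sin θ − e = 0.000000 − 6 = -6.000000
sin φ = h / L = -6.000000 / 278 = -0.02158273
φ = arcsin(-0.02158273) = -1.236696°

-1.2367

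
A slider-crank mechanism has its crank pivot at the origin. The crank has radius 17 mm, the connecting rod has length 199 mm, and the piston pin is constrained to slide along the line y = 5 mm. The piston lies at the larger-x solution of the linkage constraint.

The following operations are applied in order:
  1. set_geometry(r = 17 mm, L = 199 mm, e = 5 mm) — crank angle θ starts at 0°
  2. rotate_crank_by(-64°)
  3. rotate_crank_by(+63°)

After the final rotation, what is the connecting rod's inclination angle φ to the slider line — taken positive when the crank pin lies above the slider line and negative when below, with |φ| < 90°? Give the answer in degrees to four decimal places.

set_geometry: r = 17 mm, L = 199 mm, e = 5 mm; θ ← 0°
rotate_crank_by(-64°): θ ← 0° -64° = -64°
rotate_crank_by(+63°): θ ← -64° +63° = -1°
crank pin P = (r cos θ, r sin θ) = (16.997411, -0.296691)
h = r sin θ − e = -0.296691 − 5 = -5.296691
sin φ = h / L = -5.296691 / 199 = -0.02661654
φ = arcsin(-0.02661654) = -1.525195°

-1.5252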